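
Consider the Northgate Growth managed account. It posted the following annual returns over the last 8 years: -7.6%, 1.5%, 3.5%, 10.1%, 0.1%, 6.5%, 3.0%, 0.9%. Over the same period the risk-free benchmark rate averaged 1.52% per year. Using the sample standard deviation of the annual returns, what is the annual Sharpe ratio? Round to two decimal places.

0.14

r̄ = (-7.6 + 1.5 + 3.5 + 10.1 + 0.1 + 6.5 + 3 + 0.9) / 8 = 2.2500%
Σ(r − r̄)² = (-7.6 − 2.2500)² + (1.5 − 2.2500)² + … = 185.8400
sample σ = √(185.8400 / 7) = √26.5486 = 5.1525%
Sharpe = (r̄ − rf) / σ = (2.2500 − 1.52) / 5.1525 = 0.7300 / 5.1525 = 0.1417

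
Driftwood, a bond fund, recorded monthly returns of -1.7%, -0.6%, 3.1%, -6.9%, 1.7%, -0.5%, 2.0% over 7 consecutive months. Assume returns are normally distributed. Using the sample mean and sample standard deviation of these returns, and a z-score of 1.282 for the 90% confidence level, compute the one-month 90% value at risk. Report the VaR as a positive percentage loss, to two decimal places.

r̄ = (-1.7 − 0.6 + 3.1 − 6.9 + 1.7 − 0.5 + 2) / 7 = -2.90 / 7 = -0.4143%
Sample std dev = √[66.4086 / 6] = 3.3269%
VaR = −(r̄ − z·σ) = −(-0.4143 − 1.282 × 3.3269) = −(-4.6794) = 4.6794%

4.68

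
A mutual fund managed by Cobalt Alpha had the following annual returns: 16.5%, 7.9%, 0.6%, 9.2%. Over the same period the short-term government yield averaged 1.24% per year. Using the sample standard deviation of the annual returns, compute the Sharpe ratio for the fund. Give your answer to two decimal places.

1.12

Mean return r̄ = 34.20 / 4 = 8.5500%
Sample σ = √[Σ(r − r̄)² / 3] = √[127.2500 / 3] = √42.4167 = 6.5128%
Sharpe = (r̄ − rf) / σ = (8.5500 − 1.24) / 6.5128 = 7.3100 / 6.5128 = 1.1224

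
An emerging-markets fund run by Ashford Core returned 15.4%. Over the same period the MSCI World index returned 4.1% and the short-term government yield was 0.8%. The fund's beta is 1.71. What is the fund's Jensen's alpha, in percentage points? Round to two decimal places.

CAPM expected return = Rf + β(Rm − Rf) = 0.8% + 1.71 × (4.1% − 0.8%) = 0.8 + 1.71 × 3.30 = 6.4430%
Jensen's α = Rp − E[R] = 15.4% − 6.4430% = 8.9570

8.96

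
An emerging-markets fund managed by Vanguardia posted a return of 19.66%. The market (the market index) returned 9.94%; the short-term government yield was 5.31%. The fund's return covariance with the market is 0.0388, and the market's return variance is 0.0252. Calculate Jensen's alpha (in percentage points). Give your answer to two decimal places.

β = Cov / Var = 0.0388 / 0.0252 = 1.5397
E[R] = Rf + β(Rm − Rf) = 5.31% + 1.5397 × (9.94% − 5.31%) = 12.4388%
α = Rp − E[R] = 19.66% − 12.4388% = 7.2212

7.22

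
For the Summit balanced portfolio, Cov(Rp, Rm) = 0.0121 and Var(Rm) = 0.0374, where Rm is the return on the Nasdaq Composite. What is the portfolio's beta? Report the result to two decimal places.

β = Cov(Rp, Rm) / Var(Rm) = 0.0121 / 0.0374 = 0.3235

0.32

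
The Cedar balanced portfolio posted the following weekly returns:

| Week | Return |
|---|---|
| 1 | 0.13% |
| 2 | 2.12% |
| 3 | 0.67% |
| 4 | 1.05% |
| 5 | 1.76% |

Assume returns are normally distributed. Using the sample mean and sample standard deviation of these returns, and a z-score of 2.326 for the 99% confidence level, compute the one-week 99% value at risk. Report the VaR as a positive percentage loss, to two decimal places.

0.73

μ = (0.13 + 2.12 + 0.67 + 1.05 + 1.76) / 5 = 5.730 / 5 = 1.1460%
Σ(r − μ)² = (0.13 − 1.1460)² + (2.12 − 1.1460)² + … = 2.5937
σ = √[2.5937 / 4] = 0.8052%
VaR = −(μ − z·σ) = −(1.1460 − 2.326 × 0.8052) = −(-0.7269) = 0.7269%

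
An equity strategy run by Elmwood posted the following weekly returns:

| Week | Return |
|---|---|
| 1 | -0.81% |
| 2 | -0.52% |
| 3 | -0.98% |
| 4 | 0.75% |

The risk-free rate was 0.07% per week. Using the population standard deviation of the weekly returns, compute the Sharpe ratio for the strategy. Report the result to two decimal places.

-0.68

r̄ = (-0.81 − 0.52 − 0.98 + 0.75) / 4 = -1.560 / 4 = -0.3900%
Σ(r − r̄)² = (-0.81 − (-0.3900))² + (-0.52 − (-0.3900))² + … = 1.8410
σ = √[1.8410 / 4] = 0.6784%
Sharpe = (r̄ − rf) / σ = (-0.3900 − 0.07) / 0.6784 = -0.4600 / 0.6784 = -0.6781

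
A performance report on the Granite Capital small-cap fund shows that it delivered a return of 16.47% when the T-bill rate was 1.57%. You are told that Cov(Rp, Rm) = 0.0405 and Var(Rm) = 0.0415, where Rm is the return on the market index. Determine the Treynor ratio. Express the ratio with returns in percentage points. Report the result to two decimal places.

β = Cov / Var = 0.0405 / 0.0415 = 0.9759
Treynor = (Rp − Rf) / β = (16.47% − 1.57%) / 0.9759 = 14.90 / 0.9759 = 15.2680

15.27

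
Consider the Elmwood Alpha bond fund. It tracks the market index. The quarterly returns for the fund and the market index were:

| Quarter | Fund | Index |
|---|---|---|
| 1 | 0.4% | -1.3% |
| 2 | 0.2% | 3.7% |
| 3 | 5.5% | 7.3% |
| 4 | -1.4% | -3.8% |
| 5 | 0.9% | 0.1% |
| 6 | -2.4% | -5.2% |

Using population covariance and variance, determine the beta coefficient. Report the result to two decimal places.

0.53

r̄p = 0.5333%,  r̄m = 0.1333%
Cov = Σ(rp − r̄p)(rm − r̄m) / 6 = 9.6389
Var(rm) = Σ(rm − r̄m)² / 6 = 18.3422
β = Cov / Var = 9.6389 / 18.3422 = 0.5255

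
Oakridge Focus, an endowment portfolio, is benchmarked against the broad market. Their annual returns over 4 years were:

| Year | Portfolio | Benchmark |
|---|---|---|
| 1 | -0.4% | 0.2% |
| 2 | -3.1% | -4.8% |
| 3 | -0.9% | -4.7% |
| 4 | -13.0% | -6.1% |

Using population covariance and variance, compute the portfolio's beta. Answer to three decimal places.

r̄p = -4.3500%,  r̄m = -3.8500%
Cov = Σ(rp − r̄p)(rm − r̄m) / 4 = 7.8350
Var(rm) = Σ(rm − r̄m)² / 4 = 5.7725
β = Cov / Var = 7.8350 / 5.7725 = 1.3573

1.357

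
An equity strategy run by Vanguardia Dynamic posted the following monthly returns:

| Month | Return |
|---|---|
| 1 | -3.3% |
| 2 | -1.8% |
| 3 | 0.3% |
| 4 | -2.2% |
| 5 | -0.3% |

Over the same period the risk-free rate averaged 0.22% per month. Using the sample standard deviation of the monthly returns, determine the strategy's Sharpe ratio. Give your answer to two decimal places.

-1.15

Mean return r̄ = -7.30 / 5 = -1.4600%
Σ(r − r̄)² = (-3.3 − (-1.4600))² + (-1.8 − (-1.4600))² + (0.3 − (-1.4600))² + … = 8.4920
sample σ = √(8.4920 / 4) = √2.1230 = 1.4571%
Sharpe = (r̄ − rf) / σ = (-1.4600 − 0.22) / 1.4571 = -1.6800 / 1.4571 = -1.1530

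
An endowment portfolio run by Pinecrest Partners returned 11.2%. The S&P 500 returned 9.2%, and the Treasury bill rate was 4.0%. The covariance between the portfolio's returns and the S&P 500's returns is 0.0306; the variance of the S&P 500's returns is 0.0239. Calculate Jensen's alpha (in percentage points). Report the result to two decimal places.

β = Cov / Var = 0.0306 / 0.0239 = 1.2803
E[R] = Rf + β(Rm − Rf) = 4.0% + 1.2803 × (9.2% − 4.0%) = 10.6576%
α = Rp − E[R] = 11.2% − 10.6576% = 0.5424

0.54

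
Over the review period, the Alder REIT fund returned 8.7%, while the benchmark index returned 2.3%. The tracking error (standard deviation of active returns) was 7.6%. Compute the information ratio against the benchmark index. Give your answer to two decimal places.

IR = (Rp − Rb) / TE = (8.7% − 2.3%) / 7.6% = 6.40% / 7.6% = 0.8421

0.84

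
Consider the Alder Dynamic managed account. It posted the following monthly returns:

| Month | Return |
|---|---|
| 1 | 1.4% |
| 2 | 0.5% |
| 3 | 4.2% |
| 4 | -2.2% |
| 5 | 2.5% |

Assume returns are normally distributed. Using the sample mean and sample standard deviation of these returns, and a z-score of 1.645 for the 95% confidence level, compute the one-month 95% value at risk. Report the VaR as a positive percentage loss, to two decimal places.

2.64

μ = (1.4 + 0.5 + 4.2 − 2.2 + 2.5) / 5 = 6.40 / 5 = 1.2800%
Σ(r − μ)² = 22.7480; sample σ = √(22.7480/4) = 2.3847%
VaR = −(μ − z·σ) = −(1.2800 − 1.645 × 2.3847) = −(-2.6428) = 2.6428%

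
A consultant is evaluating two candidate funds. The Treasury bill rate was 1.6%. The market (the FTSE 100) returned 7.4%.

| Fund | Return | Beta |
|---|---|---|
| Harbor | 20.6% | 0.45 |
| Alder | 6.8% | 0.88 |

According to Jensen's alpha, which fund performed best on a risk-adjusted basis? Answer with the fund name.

Harbor

Harbor: α = 20.6% − [1.6% + 0.45 × (7.4% − 1.6%)] = 16.390
Alder: α = 6.8% − [1.6% + 0.88 × (7.4% − 1.6%)] = 0.096
Highest: Harbor (16.390).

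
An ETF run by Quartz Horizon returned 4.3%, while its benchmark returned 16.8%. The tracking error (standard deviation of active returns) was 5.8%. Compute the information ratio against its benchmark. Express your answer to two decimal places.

IR = (Rp − Rb) / TE = (4.3% − 16.8%) / 5.8% = -12.50% / 5.8% = -2.1552

-2.16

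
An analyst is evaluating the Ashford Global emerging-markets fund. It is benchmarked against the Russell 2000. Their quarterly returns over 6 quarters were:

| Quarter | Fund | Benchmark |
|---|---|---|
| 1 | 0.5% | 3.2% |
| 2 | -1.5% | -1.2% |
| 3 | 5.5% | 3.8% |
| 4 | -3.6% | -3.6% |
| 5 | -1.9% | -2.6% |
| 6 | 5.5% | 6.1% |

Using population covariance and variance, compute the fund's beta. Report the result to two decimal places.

0.92

r̄p = 0.7500%,  r̄m = 0.9500%
Cov = Σ(rp − r̄p)(rm − r̄m) / 6 = 11.9125
Var(rm) = Σ(rm − r̄m)² / 6 = 12.9392
β = Cov / Var = 11.9125 / 12.9392 = 0.9207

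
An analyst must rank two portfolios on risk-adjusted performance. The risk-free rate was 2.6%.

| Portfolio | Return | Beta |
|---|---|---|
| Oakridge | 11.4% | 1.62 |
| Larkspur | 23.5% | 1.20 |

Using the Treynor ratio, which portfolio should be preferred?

Oakridge: Treynor = (11.4% − 2.6%) / 1.62 = 5.432
Larkspur: Treynor = (23.5% − 2.6%) / 1.20 = 17.417
Highest: Larkspur (17.417).

Larkspur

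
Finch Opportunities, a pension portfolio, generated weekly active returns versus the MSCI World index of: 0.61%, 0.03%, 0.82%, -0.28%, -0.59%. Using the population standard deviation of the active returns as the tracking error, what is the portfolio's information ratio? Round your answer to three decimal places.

0.223

r̄ = (0.61 + 0.03 + 0.82 − 0.28 − 0.59) / 5 = 0.1180%
Σ(r − r̄)² = 1.4023; population σ = √(1.4023/5) = 0.5296%
IR = r̄ / tracking error = 0.1180 / 0.5296 = 0.2228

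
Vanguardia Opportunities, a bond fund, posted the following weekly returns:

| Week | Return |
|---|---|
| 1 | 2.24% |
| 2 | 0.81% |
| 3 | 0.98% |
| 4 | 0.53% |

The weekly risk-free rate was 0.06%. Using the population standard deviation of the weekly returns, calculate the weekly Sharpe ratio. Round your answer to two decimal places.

μ = (2.24 + 0.81 + 0.98 + 0.53) / 4 = 4.560 / 4 = 1.1400%
Σ(r − μ)² = (2.24 − 1.1400)² + (0.81 − 1.1400)² + … = 1.7166
population σ = √(1.7166 / 4) = √0.4292 = 0.6551%
Sharpe = (μ − rf) / σ = (1.1400 − 0.06) / 0.6551 = 1.0800 / 0.6551 = 1.6486

1.65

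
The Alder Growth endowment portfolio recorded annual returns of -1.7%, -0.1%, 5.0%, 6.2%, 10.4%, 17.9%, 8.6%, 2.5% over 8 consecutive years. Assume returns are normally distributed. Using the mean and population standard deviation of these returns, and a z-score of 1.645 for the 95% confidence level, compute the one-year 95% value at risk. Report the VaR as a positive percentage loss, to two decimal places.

Mean return μ = 48.80 / 8 = 6.1000%
Σ(r − μ)² = (-1.7 − 6.1000)² + (-0.1 − 6.1000)² + … = 277.4400
population σ = √(277.4400 / 8) = √34.6800 = 5.8890%
VaR = −(μ − z·σ) = −(6.1000 − 1.645 × 5.8890) = −(-3.5874) = 3.5874%

3.59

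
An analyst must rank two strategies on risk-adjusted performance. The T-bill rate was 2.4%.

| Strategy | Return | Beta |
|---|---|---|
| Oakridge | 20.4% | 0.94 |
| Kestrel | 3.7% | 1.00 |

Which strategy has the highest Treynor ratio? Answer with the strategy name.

Oakridge: Treynor = (20.4% − 2.4%) / 0.94 = 19.149
Kestrel: Treynor = (3.7% − 2.4%) / 1.00 = 1.300
Highest: Oakridge (19.149).

Oakridge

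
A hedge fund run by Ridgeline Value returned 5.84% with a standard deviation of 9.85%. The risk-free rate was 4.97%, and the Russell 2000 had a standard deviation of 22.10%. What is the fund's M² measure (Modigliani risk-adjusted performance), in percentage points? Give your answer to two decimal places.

Sharpe = (Rp − Rf) / σp = (5.84% − 4.97%) / 9.85% = 0.0883
M² = Rf + Sharpe × σm = 4.97% + 0.0883 × 22.10% = 6.9214%

6.92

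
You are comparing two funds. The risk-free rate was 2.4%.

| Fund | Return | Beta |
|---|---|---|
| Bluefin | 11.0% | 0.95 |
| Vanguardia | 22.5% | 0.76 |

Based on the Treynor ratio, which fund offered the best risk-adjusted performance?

Vanguardia

Bluefin: Treynor = (11.0% − 2.4%) / 0.95 = 9.053
Vanguardia: Treynor = (22.5% − 2.4%) / 0.76 = 26.447
Highest: Vanguardia (26.447).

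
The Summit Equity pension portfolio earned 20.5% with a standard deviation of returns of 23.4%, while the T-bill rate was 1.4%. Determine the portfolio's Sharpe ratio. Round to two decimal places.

0.82

Sharpe = (Rp − Rf) / σp = (20.5% − 1.4%) / 23.4% = 19.10% / 23.4% = 0.8162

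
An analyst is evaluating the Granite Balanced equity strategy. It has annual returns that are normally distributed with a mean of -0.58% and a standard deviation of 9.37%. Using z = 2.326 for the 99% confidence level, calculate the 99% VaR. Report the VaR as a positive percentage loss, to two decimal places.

22.37

VaR (as % loss) = −(μ − z·σ) = −(-0.58% − 2.326 × 9.37%) = −(-22.37462%) = 22.37462%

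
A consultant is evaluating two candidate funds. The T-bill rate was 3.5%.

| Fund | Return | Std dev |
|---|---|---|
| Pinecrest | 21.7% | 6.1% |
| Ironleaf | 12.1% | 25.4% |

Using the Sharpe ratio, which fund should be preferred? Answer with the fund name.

Pinecrest

Pinecrest: Sharpe ratio = (21.7% − 3.5%) / 6.1% = 2.984
Ironleaf: Sharpe ratio = (12.1% − 3.5%) / 25.4% = 0.339
Highest: Pinecrest (2.984).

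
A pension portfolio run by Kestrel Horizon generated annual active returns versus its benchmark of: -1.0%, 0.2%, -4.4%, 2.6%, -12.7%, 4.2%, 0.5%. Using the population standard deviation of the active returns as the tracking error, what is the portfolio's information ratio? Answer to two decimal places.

-0.29

Mean return r̄ = -10.60 / 7 = -1.5143%
Population std dev = √[190.2886 / 7] = 5.2138%
IR = r̄ / tracking error = -1.5143 / 5.2138 = -0.2904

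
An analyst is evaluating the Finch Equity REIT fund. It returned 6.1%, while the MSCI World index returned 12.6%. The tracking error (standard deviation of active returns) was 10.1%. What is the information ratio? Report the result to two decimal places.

IR = (Rp − Rb) / TE = (6.1% − 12.6%) / 10.1% = -6.50% / 10.1% = -0.6436

-0.64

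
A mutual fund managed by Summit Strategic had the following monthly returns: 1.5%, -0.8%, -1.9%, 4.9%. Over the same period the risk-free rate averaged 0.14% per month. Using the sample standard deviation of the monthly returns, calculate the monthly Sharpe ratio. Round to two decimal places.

Mean return r̄ = 3.70 / 4 = 0.9250%
Σ(r − r̄)² = 27.0875; sample σ = √(27.0875/3) = 3.0049%
Sharpe = (r̄ − rf) / σ = (0.9250 − 0.14) / 3.0049 = 0.7850 / 3.0049 = 0.2612

0.26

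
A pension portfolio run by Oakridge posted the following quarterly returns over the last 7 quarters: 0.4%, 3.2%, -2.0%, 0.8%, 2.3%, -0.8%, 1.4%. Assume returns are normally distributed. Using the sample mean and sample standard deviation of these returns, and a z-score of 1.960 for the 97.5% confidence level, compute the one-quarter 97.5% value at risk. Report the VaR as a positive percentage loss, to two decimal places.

2.72

μ = (0.4 + 3.2 − 2 + 0.8 + 2.3 − 0.8 + 1.4) / 7 = 5.30 / 7 = 0.7571%
Σ(r − μ)² = (0.4 − 0.7571)² + (3.2 − 0.7571)² + (-2 − 0.7571)² + … = 18.9171
σ = √[18.9171 / 6] = 1.7756%
VaR = −(μ − z·σ) = −(0.7571 − 1.960 × 1.7756) = −(-2.7231) = 2.7231%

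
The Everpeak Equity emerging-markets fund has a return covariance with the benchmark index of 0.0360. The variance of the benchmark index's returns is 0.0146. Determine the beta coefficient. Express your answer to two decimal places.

β = Cov(Rp, Rm) / Var(Rm) = 0.0360 / 0.0146 = 2.4658

2.47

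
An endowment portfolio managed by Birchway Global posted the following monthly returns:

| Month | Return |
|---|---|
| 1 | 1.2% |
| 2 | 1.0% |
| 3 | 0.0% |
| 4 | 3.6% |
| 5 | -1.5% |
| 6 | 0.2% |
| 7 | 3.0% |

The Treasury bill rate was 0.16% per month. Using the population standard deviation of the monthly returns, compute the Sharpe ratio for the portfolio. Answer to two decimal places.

0.56

r̄ = (1.2 + 1 + 0 + 3.6 − 1.5 + 0.2 + 3) / 7 = 7.50 / 7 = 1.0714%
Σ(r − r̄)² = (1.2 − 1.0714)² + (1 − 1.0714)² + (0 − 1.0714)² + … = 18.6543
population σ = √(18.6543 / 7) = √2.6649 = 1.6325%
Sharpe = (r̄ − rf) / σ = (1.0714 − 0.16) / 1.6325 = 0.9114 / 1.6325 = 0.5583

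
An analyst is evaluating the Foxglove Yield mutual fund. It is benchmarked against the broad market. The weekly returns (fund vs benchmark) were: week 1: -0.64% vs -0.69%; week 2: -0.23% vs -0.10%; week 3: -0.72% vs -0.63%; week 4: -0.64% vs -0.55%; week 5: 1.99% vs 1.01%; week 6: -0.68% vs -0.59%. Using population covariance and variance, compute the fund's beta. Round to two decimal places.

1.60

r̄p = -0.1533%,  r̄m = -0.2583%
Cov = Σ(rp − r̄p)(rm − r̄m) / 6 = 0.5739
Var(rm) = Σ(rm − r̄m)² / 6 = 0.3589
β = Cov / Var = 0.5739 / 0.3589 = 1.5991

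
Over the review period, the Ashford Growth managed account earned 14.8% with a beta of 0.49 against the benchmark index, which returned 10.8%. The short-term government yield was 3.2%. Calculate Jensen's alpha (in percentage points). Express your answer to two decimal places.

7.88

CAPM expected return = Rf + β(Rm − Rf) = 3.2% + 0.49 × (10.8% − 3.2%) = 3.2 + 0.49 × 7.60 = 6.9240%
Jensen's α = Rp − E[R] = 14.8% − 6.9240% = 7.8760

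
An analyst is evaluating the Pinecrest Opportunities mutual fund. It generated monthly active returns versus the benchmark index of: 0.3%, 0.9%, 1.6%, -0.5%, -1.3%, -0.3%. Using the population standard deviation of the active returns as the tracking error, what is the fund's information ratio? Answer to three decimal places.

0.123

Mean return μ = 0.70 / 6 = 0.1167%
Σ(r − μ)² = 5.4083; population σ = √(5.4083/6) = 0.9494%
IR = μ / tracking error = 0.1167 / 0.9494 = 0.1229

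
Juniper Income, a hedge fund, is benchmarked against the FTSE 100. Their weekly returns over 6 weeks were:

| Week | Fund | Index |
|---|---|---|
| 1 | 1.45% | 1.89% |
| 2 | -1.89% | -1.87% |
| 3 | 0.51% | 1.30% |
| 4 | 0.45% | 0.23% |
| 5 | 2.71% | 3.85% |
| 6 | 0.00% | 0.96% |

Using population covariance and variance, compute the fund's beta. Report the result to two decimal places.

r̄p = 0.5383%,  r̄m = 1.0600%
Cov = Σ(rp − r̄p)(rm − r̄m) / 6 = 2.3418
Var(rm) = Σ(rm − r̄m)² / 6 = 2.9691
β = Cov / Var = 2.3418 / 2.9691 = 0.7887

0.79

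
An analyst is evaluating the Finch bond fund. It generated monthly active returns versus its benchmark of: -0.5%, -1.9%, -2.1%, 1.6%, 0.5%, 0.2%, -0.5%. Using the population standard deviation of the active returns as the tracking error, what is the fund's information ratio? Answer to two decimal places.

-0.32

Mean return r̄ = -2.70 / 7 = -0.3857%
Σ(r − r̄)² = (-0.5 − (-0.3857))² + (-1.9 − (-0.3857))² + (-2.1 − (-0.3857))² + … = 10.3286
σ = √[10.3286 / 7] = 1.2147%
IR = r̄ / tracking error = -0.3857 / 1.2147 = -0.3175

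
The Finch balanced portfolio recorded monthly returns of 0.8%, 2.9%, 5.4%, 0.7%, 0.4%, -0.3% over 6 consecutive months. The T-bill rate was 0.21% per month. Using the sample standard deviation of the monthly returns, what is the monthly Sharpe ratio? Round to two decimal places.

0.68

r̄ = (0.8 + 2.9 + 5.4 + 0.7 + 0.4 − 0.3) / 6 = 9.90 / 6 = 1.6500%
Σ(r − r̄)² = 22.6150; sample σ = √(22.6150/5) = 2.1267%
Sharpe = (r̄ − rf) / σ = (1.6500 − 0.21) / 2.1267 = 1.4400 / 2.1267 = 0.6771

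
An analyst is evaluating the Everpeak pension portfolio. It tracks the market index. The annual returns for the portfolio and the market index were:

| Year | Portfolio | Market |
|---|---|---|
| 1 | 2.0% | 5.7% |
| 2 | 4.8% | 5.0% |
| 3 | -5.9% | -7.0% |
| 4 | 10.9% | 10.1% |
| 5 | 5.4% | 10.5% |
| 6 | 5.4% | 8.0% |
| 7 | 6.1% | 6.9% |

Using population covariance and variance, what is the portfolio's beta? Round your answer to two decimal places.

0.80

r̄p = 4.1000%,  r̄m = 5.6000%
Cov = Σ(rp − r̄p)(rm − r̄m) / 7 = 24.0086
Var(rm) = Σ(rm − r̄m)² / 7 = 30.1200
β = Cov / Var = 24.0086 / 30.1200 = 0.7971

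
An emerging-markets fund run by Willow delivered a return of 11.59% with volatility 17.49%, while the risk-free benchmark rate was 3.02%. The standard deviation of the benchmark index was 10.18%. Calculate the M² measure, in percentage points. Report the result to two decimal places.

Sharpe = (Rp − Rf) / σp = (11.59% − 3.02%) / 17.49% = 0.4900
M² = Rf + Sharpe × σm = 3.02% + 0.4900 × 10.18% = 8.0082%

8.01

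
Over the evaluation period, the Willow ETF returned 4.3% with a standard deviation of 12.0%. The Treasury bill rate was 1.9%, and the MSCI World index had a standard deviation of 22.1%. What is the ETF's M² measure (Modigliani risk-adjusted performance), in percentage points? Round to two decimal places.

Sharpe = (Rp − Rf) / σp = (4.3% − 1.9%) / 12.0% = 0.2000
M² = Rf + Sharpe × σm = 1.9% + 0.2000 × 22.1% = 6.3200%

6.32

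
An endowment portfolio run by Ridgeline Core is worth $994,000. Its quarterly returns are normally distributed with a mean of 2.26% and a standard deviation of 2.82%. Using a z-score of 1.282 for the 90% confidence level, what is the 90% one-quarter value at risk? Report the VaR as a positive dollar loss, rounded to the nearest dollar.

Return at the 90% tail: μ − z·σ = 2.26% − 1.282 × 2.82% = 2.26 − 3.61524 = -1.35524%
VaR = −(-1.35524%) × $994,000 = 1.35524% × $994,000 = $13,471

$13,471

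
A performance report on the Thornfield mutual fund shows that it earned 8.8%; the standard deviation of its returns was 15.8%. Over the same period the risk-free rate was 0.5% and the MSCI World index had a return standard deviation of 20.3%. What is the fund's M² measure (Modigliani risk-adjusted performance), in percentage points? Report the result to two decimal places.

Sharpe = (Rp − Rf) / σp = (8.8% − 0.5%) / 15.8% = 0.5253
M² = Rf + Sharpe × σm = 0.5% + 0.5253 × 20.3% = 11.1636%

11.16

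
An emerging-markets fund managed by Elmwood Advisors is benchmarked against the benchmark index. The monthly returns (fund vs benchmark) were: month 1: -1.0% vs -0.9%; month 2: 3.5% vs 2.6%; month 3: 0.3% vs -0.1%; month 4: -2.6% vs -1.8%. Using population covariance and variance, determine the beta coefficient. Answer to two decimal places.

r̄p = 0.0500%,  r̄m = -0.0500%
Cov = Σ(rp − r̄p)(rm − r̄m) / 4 = 3.6650
Var(rm) = Σ(rm − r̄m)² / 4 = 2.7025
β = Cov / Var = 3.6650 / 2.7025 = 1.3562

1.36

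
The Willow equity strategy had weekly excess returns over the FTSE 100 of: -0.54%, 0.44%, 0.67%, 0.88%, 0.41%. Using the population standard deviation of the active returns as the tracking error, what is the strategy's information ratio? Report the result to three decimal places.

μ = (-0.54 + 0.44 + 0.67 + 0.88 + 0.41) / 5 = 1.860 / 5 = 0.3720%
Population σ = √[Σ(r − μ)² / 5] = √[1.1847 / 5] = √0.2369 = 0.4867%
IR = μ / tracking error = 0.3720 / 0.4867 = 0.7643

0.764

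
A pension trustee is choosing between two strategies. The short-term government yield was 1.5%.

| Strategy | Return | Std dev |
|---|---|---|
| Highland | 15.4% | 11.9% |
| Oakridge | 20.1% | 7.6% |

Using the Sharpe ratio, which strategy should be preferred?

Oakridge

Highland: Sharpe ratio = (15.4% − 1.5%) / 11.9% = 1.168
Oakridge: Sharpe ratio = (20.1% − 1.5%) / 7.6% = 2.447
Highest: Oakridge (2.447).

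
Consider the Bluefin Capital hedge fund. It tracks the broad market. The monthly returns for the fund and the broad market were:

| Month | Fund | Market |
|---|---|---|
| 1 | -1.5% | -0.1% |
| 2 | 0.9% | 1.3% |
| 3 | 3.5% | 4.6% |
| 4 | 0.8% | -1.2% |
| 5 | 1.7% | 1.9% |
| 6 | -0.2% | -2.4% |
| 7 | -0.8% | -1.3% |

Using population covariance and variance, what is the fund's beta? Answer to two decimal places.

0.57

r̄p = 0.6286%,  r̄m = 0.4000%
Cov = Σ(rp − r̄p)(rm − r̄m) / 7 = 2.7786
Var(rm) = Σ(rm − r̄m)² / 7 = 4.8914
β = Cov / Var = 2.7786 / 4.8914 = 0.5681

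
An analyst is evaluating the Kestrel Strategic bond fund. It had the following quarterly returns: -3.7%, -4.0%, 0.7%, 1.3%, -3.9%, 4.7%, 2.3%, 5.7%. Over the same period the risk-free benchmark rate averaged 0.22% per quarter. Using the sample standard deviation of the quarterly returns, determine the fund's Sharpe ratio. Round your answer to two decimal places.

0.04

r̄ = (-3.7 − 4 + 0.7 + 1.3 − 3.9 + 4.7 + 2.3 + 5.7) / 8 = 3.10 / 8 = 0.3875%
Σ(r − r̄)² = 105.7488; sample σ = √(105.7488/7) = 3.8868%
Sharpe = (r̄ − rf) / σ = (0.3875 − 0.22) / 3.8868 = 0.1675 / 3.8868 = 0.0431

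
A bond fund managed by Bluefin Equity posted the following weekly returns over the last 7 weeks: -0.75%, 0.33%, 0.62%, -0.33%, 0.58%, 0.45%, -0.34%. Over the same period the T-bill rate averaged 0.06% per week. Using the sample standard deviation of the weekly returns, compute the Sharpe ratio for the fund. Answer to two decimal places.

0.04

Mean return μ = 0.560 / 7 = 0.0800%
Sample std dev = √[1.7744 / 6] = 0.5438%
Sharpe = (μ − rf) / σ = (0.0800 − 0.06) / 0.5438 = 0.0200 / 0.5438 = 0.0368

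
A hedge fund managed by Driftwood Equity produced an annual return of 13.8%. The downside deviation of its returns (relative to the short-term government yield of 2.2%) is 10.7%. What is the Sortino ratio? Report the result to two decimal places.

Sortino = (Rp − Rf) / σd = (13.8% − 2.2%) / 10.7% = 11.60% / 10.7% = 1.0841

1.08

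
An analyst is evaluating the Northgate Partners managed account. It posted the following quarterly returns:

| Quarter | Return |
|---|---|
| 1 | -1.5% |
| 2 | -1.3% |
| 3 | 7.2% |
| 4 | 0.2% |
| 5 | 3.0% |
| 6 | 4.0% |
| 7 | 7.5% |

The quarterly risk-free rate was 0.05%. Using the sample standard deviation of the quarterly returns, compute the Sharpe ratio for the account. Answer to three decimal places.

Mean return r̄ = 19.10 / 7 = 2.7286%
Σ(r − r̄)² = (-1.5 − 2.7286)² + (-1.3 − 2.7286)² + (7.2 − 2.7286)² + … = 84.9543
sample σ = √(84.9543 / 6) = √14.1591 = 3.7629%
Sharpe = (r̄ − rf) / σ = (2.7286 − 0.05) / 3.7629 = 2.6786 / 3.7629 = 0.7118

0.712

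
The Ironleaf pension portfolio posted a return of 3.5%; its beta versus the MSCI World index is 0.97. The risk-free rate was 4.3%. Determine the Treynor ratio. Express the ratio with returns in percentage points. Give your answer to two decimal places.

Treynor = (Rp − Rf) / β = (3.5% − 4.3%) / 0.97 = -0.80 / 0.97 = -0.8247

-0.82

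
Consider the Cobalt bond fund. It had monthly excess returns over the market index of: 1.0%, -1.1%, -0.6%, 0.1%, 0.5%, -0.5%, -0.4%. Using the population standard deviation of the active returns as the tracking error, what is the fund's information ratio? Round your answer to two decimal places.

-0.21

Mean return r̄ = -1.00 / 7 = -0.1429%
Population σ = √[Σ(r − r̄)² / 7] = √[3.0971 / 7] = √0.4424 = 0.6651%
IR = r̄ / tracking error = -0.1429 / 0.6651 = -0.2149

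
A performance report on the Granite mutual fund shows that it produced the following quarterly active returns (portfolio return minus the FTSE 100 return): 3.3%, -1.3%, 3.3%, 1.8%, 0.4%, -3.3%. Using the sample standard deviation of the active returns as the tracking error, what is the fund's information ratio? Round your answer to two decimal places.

μ = (3.3 − 1.3 + 3.3 + 1.8 + 0.4 − 3.3) / 6 = 0.7000%
Sample std dev = √[34.8200 / 5] = 2.6389%
IR = μ / tracking error = 0.7000 / 2.6389 = 0.2653

0.27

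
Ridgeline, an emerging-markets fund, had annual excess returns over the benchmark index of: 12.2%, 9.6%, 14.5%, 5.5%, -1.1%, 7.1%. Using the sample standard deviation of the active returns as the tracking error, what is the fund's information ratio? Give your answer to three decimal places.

μ = (12.2 + 9.6 + 14.5 + 5.5 − 1.1 + 7.1) / 6 = 7.9667%
Sample σ = √[Σ(r − μ)² / 5] = √[152.3133 / 5] = √30.4627 = 5.5193%
IR = μ / tracking error = 7.9667 / 5.5193 = 1.4434

1.443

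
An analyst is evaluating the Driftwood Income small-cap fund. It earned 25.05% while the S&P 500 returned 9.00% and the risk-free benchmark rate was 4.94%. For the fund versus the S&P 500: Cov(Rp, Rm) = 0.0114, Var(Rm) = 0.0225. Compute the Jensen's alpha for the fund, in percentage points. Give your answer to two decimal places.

β = Cov / Var = 0.0114 / 0.0225 = 0.5067
E[R] = Rf + β(Rm − Rf) = 4.94% + 0.5067 × (9.00% − 4.94%) = 6.9972%
α = Rp − E[R] = 25.05% − 6.9972% = 18.0528

18.05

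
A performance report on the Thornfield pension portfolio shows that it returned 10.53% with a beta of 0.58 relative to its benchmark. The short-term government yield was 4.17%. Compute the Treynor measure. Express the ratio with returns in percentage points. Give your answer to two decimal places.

10.97

Treynor = (Rp − Rf) / β = (10.53% − 4.17%) / 0.58 = 6.36 / 0.58 = 10.9655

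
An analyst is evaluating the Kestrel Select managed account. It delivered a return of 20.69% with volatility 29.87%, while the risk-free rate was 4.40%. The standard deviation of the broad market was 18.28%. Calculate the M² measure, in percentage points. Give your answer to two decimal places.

14.37

Sharpe = (Rp − Rf) / σp = (20.69% − 4.40%) / 29.87% = 0.5454
M² = Rf + Sharpe × σm = 4.40% + 0.5454 × 18.28% = 14.3699%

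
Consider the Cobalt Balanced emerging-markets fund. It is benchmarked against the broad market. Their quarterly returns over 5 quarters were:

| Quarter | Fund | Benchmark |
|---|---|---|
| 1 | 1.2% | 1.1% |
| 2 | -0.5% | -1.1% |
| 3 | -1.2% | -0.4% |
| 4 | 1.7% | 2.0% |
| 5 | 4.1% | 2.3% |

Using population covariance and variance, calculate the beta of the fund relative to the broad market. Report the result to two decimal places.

r̄p = 1.0600%,  r̄m = 0.7800%
Cov = Σ(rp − r̄p)(rm − r̄m) / 5 = 2.2092
Var(rm) = Σ(rm − r̄m)² / 5 = 1.7656
β = Cov / Var = 2.2092 / 1.7656 = 1.2512

1.25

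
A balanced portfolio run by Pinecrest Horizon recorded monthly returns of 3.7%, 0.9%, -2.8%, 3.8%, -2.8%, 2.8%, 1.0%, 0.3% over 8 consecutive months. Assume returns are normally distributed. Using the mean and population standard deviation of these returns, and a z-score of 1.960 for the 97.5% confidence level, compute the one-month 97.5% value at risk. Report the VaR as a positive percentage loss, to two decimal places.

μ = (3.7 + 0.9 − 2.8 + 3.8 − 2.8 + 2.8 + 1 + 0.3) / 8 = 0.8625%
Σ(r − μ)² = 47.5988; population σ = √(47.5988/8) = 2.4392%
VaR = −(μ − z·σ) = −(0.8625 − 1.960 × 2.4392) = −(-3.9183) = 3.9183%

3.92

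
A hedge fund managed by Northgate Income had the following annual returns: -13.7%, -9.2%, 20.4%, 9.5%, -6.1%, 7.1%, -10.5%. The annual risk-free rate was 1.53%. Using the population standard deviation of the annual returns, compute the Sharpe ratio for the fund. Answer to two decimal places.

Mean return r̄ = -2.50 / 7 = -0.3571%
Population std dev = √[975.7171 / 7] = 11.8063%
Sharpe = (r̄ − rf) / σ = (-0.3571 − 1.53) / 11.8063 = -1.8871 / 11.8063 = -0.1598

-0.16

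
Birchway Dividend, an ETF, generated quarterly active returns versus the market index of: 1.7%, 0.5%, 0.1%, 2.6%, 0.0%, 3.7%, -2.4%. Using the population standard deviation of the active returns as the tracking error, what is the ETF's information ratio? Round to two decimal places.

Mean return r̄ = 6.20 / 7 = 0.8857%
Population std dev = √[23.8686 / 7] = 1.8466%
IR = r̄ / tracking error = 0.8857 / 1.8466 = 0.4796

0.48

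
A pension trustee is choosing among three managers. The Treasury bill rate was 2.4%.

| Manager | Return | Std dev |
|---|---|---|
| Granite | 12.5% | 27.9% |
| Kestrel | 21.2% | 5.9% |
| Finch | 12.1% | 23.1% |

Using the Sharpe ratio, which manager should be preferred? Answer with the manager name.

Granite: Sharpe ratio = (12.5% − 2.4%) / 27.9% = 0.362
Kestrel: Sharpe ratio = (21.2% − 2.4%) / 5.9% = 3.186
Finch: Sharpe ratio = (12.1% − 2.4%) / 23.1% = 0.420
Highest: Kestrel (3.186).

Kestrel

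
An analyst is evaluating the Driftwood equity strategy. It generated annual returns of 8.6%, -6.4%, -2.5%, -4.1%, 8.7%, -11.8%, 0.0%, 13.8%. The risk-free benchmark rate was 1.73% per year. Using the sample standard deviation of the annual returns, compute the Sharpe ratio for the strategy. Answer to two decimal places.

-0.11

Mean return μ = 6.30 / 8 = 0.7875%
Sample std dev = √[538.3888 / 7] = 8.7700%
Sharpe = (μ − rf) / σ = (0.7875 − 1.73) / 8.7700 = -0.9425 / 8.7700 = -0.1075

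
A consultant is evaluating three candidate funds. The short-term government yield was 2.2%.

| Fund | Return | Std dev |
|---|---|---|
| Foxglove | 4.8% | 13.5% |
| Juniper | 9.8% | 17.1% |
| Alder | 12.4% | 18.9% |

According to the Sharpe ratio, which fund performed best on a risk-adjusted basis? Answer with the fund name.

Alder

Foxglove: Sharpe ratio = (4.8% − 2.2%) / 13.5% = 0.193
Juniper: Sharpe ratio = (9.8% − 2.2%) / 17.1% = 0.444
Alder: Sharpe ratio = (12.4% − 2.2%) / 18.9% = 0.540
Highest: Alder (0.540).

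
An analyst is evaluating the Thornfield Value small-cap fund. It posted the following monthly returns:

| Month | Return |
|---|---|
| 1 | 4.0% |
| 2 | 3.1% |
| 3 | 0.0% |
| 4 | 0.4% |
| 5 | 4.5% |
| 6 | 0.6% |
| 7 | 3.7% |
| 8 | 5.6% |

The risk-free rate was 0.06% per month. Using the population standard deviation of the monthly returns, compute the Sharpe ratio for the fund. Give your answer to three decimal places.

1.350

μ = (4 + 3.1 + 0 + 0.4 + 4.5 + 0.6 + 3.7 + 5.6) / 8 = 2.7375%
Population σ = √[Σ(r − μ)² / 8] = √[31.4788 / 8] = √3.9349 = 1.9837%
Sharpe = (μ − rf) / σ = (2.7375 − 0.06) / 1.9837 = 2.6775 / 1.9837 = 1.3498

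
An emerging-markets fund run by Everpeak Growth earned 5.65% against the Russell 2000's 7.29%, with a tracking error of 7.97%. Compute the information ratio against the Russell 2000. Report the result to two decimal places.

-0.21

IR = (Rp − Rb) / TE = (5.65% − 7.29%) / 7.97% = -1.64% / 7.97% = -0.2058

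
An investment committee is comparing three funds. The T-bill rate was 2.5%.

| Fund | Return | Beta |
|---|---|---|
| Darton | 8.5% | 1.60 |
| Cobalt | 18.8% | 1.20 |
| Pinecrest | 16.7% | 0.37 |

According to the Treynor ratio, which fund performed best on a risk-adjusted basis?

Pinecrest

Darton: Treynor = (8.5% − 2.5%) / 1.60 = 3.750
Cobalt: Treynor = (18.8% − 2.5%) / 1.20 = 13.583
Pinecrest: Treynor = (16.7% − 2.5%) / 0.37 = 38.378
Highest: Pinecrest (38.378).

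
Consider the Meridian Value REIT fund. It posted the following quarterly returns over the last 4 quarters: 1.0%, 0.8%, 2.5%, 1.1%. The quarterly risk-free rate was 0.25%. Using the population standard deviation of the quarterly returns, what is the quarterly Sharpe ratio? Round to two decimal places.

1.64

Mean return μ = 5.40 / 4 = 1.3500%
Σ(r − μ)² = (1 − 1.3500)² + (0.8 − 1.3500)² + … = 1.8100
σ = √[1.8100 / 4] = 0.6727%
Sharpe = (μ − rf) / σ = (1.3500 − 0.25) / 0.6727 = 1.1000 / 0.6727 = 1.6352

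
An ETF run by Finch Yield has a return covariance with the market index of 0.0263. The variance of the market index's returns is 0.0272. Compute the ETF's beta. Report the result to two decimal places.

0.97

β = Cov(Rp, Rm) / Var(Rm) = 0.0263 / 0.0272 = 0.9669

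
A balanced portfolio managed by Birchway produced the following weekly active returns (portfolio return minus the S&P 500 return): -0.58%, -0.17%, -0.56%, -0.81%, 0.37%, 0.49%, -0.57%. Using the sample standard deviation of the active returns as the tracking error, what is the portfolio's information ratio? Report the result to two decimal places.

Mean return r̄ = -1.830 / 7 = -0.2614%
Σ(r − r̄)² = 1.5585; sample σ = √(1.5585/6) = 0.5097%
IR = r̄ / tracking error = -0.2614 / 0.5097 = -0.5129

-0.51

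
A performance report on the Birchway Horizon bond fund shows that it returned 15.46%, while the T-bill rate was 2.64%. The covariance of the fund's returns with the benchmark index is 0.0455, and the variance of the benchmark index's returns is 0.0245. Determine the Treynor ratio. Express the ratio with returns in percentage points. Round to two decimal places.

β = Cov / Var = 0.0455 / 0.0245 = 1.8571
Treynor = (Rp − Rf) / β = (15.46% − 2.64%) / 1.8571 = 12.82 / 1.8571 = 6.9032

6.90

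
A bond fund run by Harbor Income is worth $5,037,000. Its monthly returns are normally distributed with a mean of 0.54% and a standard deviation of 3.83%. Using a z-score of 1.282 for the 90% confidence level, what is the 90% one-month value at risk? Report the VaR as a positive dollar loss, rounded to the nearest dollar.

Return at the 90% tail: μ − z·σ = 0.54% − 1.282 × 3.83% = 0.54 − 4.91006 = -4.37006%
VaR = −(-4.37006%) × $5,037,000 = 4.37006% × $5,037,000 = $220,120

$220,120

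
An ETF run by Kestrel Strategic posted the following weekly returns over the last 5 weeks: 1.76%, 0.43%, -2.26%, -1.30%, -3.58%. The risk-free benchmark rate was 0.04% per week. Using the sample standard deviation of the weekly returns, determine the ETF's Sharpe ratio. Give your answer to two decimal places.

r̄ = (1.76 + 0.43 − 2.26 − 1.3 − 3.58) / 5 = -0.9900%
Sample std dev = √[17.9960 / 4] = 2.1211%
Sharpe = (r̄ − rf) / σ = (-0.9900 − 0.04) / 2.1211 = -1.0300 / 2.1211 = -0.4856

-0.49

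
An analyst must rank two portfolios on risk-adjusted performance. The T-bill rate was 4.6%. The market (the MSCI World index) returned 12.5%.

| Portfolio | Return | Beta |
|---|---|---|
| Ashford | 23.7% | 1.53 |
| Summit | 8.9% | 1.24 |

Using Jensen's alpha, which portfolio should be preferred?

Ashford

Ashford: α = 23.7% − [4.6% + 1.53 × (12.5% − 4.6%)] = 7.013
Summit: α = 8.9% − [4.6% + 1.24 × (12.5% − 4.6%)] = -5.496
Highest: Ashford (7.013).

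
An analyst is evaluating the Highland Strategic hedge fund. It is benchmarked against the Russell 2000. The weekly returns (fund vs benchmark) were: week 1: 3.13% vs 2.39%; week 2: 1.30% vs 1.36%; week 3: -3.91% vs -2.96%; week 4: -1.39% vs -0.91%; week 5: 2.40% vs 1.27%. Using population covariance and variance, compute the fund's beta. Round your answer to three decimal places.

r̄p = 0.3060%,  r̄m = 0.2300%
Cov = Σ(rp − r̄p)(rm − r̄m) / 5 = 4.9567
Var(rm) = Σ(rm − r̄m)² / 5 = 3.7000
β = Cov / Var = 4.9567 / 3.7000 = 1.3396

1.340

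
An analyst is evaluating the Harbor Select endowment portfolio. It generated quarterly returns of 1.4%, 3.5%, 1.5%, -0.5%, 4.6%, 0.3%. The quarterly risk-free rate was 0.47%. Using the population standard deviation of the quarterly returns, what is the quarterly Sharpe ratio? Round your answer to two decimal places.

0.76

r̄ = (1.4 + 3.5 + 1.5 − 0.5 + 4.6 + 0.3) / 6 = 1.8000%
Population std dev = √[18.5200 / 6] = 1.7569%
Sharpe = (r̄ − rf) / σ = (1.8000 − 0.47) / 1.7569 = 1.3300 / 1.7569 = 0.7570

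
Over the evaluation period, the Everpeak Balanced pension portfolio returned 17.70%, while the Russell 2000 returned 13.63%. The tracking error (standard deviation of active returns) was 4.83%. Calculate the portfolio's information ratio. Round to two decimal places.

IR = (Rp − Rb) / TE = (17.70% − 13.63%) / 4.83% = 4.07% / 4.83% = 0.8427

0.84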